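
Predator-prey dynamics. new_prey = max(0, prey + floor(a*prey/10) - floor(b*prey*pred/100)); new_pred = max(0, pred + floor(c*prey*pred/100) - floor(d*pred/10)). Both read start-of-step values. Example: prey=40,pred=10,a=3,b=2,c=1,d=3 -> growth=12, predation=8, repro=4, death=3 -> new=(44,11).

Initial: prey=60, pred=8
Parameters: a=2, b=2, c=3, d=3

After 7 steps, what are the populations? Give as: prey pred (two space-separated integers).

Step 1: prey: 60+12-9=63; pred: 8+14-2=20
Step 2: prey: 63+12-25=50; pred: 20+37-6=51
Step 3: prey: 50+10-51=9; pred: 51+76-15=112
Step 4: prey: 9+1-20=0; pred: 112+30-33=109
Step 5: prey: 0+0-0=0; pred: 109+0-32=77
Step 6: prey: 0+0-0=0; pred: 77+0-23=54
Step 7: prey: 0+0-0=0; pred: 54+0-16=38

Answer: 0 38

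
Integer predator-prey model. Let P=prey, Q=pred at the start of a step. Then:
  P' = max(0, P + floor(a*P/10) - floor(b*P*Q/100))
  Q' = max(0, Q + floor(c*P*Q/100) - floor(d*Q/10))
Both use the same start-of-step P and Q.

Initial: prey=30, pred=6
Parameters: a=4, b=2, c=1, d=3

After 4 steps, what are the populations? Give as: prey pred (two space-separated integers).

Step 1: prey: 30+12-3=39; pred: 6+1-1=6
Step 2: prey: 39+15-4=50; pred: 6+2-1=7
Step 3: prey: 50+20-7=63; pred: 7+3-2=8
Step 4: prey: 63+25-10=78; pred: 8+5-2=11

Answer: 78 11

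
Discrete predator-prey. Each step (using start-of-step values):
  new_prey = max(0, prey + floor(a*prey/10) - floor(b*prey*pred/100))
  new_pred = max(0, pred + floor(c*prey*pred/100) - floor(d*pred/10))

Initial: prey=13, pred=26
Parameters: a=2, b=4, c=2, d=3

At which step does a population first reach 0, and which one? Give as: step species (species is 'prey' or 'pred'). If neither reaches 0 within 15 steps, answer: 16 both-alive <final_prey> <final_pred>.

Step 1: prey: 13+2-13=2; pred: 26+6-7=25
Step 2: prey: 2+0-2=0; pred: 25+1-7=19
First extinction: prey at step 2

Answer: 2 prey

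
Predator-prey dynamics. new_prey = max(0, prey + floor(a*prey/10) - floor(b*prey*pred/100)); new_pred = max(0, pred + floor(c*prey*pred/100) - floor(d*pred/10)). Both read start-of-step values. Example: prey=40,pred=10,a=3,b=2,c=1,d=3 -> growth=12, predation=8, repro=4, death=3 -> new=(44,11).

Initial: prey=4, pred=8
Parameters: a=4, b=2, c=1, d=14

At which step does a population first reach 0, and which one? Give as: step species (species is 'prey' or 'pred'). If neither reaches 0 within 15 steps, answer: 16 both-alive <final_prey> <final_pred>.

Answer: 1 pred

Derivation:
Step 1: prey: 4+1-0=5; pred: 8+0-11=0
First extinction: pred at step 1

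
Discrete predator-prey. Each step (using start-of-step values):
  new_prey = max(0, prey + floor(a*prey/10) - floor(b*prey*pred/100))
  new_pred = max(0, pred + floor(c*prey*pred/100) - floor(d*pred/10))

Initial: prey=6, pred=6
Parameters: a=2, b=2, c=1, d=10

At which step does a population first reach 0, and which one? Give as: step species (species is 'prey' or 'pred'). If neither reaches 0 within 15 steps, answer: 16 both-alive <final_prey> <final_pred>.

Answer: 1 pred

Derivation:
Step 1: prey: 6+1-0=7; pred: 6+0-6=0
First extinction: pred at step 1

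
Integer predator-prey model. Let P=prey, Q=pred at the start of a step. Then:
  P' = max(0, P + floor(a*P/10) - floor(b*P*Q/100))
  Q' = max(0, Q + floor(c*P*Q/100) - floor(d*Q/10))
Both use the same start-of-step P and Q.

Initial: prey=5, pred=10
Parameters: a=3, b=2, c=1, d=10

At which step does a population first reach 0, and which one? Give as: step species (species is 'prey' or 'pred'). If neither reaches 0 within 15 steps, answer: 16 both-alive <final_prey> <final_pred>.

Step 1: prey: 5+1-1=5; pred: 10+0-10=0
First extinction: pred at step 1

Answer: 1 pred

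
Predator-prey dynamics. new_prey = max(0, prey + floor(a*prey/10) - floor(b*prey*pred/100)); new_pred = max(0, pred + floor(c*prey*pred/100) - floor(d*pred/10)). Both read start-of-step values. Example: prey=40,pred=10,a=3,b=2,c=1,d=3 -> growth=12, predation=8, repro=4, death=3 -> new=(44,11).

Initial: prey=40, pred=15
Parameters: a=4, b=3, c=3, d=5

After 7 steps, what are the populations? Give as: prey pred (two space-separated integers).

Answer: 0 4

Derivation:
Step 1: prey: 40+16-18=38; pred: 15+18-7=26
Step 2: prey: 38+15-29=24; pred: 26+29-13=42
Step 3: prey: 24+9-30=3; pred: 42+30-21=51
Step 4: prey: 3+1-4=0; pred: 51+4-25=30
Step 5: prey: 0+0-0=0; pred: 30+0-15=15
Step 6: prey: 0+0-0=0; pred: 15+0-7=8
Step 7: prey: 0+0-0=0; pred: 8+0-4=4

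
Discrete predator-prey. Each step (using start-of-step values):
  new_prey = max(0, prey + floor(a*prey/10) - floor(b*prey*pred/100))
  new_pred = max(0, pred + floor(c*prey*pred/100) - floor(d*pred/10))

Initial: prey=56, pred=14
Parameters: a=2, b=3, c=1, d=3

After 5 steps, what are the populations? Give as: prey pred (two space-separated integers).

Answer: 8 14

Derivation:
Step 1: prey: 56+11-23=44; pred: 14+7-4=17
Step 2: prey: 44+8-22=30; pred: 17+7-5=19
Step 3: prey: 30+6-17=19; pred: 19+5-5=19
Step 4: prey: 19+3-10=12; pred: 19+3-5=17
Step 5: prey: 12+2-6=8; pred: 17+2-5=14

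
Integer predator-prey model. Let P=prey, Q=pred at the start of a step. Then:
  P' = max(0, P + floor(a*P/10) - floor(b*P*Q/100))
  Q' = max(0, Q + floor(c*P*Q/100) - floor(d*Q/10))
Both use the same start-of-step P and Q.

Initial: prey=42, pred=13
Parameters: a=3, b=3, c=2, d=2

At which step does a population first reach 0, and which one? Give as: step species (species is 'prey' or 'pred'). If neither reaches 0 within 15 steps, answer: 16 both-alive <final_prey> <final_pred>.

Step 1: prey: 42+12-16=38; pred: 13+10-2=21
Step 2: prey: 38+11-23=26; pred: 21+15-4=32
Step 3: prey: 26+7-24=9; pred: 32+16-6=42
Step 4: prey: 9+2-11=0; pred: 42+7-8=41
First extinction: prey at step 4

Answer: 4 prey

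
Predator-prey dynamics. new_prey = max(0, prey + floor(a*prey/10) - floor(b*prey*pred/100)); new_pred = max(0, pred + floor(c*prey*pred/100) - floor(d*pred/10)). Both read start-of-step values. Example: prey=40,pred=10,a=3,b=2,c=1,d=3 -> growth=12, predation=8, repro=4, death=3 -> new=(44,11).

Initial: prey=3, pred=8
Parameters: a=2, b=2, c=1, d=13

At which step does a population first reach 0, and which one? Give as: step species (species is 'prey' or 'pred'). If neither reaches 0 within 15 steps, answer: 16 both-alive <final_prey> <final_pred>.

Step 1: prey: 3+0-0=3; pred: 8+0-10=0
First extinction: pred at step 1

Answer: 1 pred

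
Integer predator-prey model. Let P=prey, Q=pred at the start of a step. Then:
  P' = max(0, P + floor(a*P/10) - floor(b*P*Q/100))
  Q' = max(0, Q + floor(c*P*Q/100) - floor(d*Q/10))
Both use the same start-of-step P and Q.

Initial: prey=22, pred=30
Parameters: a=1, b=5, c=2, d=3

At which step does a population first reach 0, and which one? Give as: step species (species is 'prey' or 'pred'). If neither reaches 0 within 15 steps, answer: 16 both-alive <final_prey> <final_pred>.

Step 1: prey: 22+2-33=0; pred: 30+13-9=34
First extinction: prey at step 1

Answer: 1 prey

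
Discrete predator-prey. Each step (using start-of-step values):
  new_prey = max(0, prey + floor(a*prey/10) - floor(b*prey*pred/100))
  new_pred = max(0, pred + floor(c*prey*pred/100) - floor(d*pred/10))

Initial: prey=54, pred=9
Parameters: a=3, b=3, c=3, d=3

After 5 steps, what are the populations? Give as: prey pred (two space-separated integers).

Step 1: prey: 54+16-14=56; pred: 9+14-2=21
Step 2: prey: 56+16-35=37; pred: 21+35-6=50
Step 3: prey: 37+11-55=0; pred: 50+55-15=90
Step 4: prey: 0+0-0=0; pred: 90+0-27=63
Step 5: prey: 0+0-0=0; pred: 63+0-18=45

Answer: 0 45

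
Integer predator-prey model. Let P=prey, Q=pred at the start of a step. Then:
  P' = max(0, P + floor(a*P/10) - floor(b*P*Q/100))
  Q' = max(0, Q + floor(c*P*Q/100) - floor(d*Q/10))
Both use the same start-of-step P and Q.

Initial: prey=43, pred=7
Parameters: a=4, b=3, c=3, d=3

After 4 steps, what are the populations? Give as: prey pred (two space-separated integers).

Answer: 0 96

Derivation:
Step 1: prey: 43+17-9=51; pred: 7+9-2=14
Step 2: prey: 51+20-21=50; pred: 14+21-4=31
Step 3: prey: 50+20-46=24; pred: 31+46-9=68
Step 4: prey: 24+9-48=0; pred: 68+48-20=96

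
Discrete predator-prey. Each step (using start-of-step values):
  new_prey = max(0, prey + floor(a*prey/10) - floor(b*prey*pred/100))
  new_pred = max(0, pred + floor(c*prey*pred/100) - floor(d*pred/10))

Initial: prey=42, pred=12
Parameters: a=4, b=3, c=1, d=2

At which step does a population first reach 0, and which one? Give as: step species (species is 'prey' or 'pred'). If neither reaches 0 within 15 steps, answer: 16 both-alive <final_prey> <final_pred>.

Step 1: prey: 42+16-15=43; pred: 12+5-2=15
Step 2: prey: 43+17-19=41; pred: 15+6-3=18
Step 3: prey: 41+16-22=35; pred: 18+7-3=22
Step 4: prey: 35+14-23=26; pred: 22+7-4=25
Step 5: prey: 26+10-19=17; pred: 25+6-5=26
Step 6: prey: 17+6-13=10; pred: 26+4-5=25
Step 7: prey: 10+4-7=7; pred: 25+2-5=22
Step 8: prey: 7+2-4=5; pred: 22+1-4=19
Step 9: prey: 5+2-2=5; pred: 19+0-3=16
Step 10: prey: 5+2-2=5; pred: 16+0-3=13
Step 11: prey: 5+2-1=6; pred: 13+0-2=11
Step 12: prey: 6+2-1=7; pred: 11+0-2=9
Step 13: prey: 7+2-1=8; pred: 9+0-1=8
Step 14: prey: 8+3-1=10; pred: 8+0-1=7
Step 15: prey: 10+4-2=12; pred: 7+0-1=6
No extinction within 15 steps

Answer: 16 both-alive 12 6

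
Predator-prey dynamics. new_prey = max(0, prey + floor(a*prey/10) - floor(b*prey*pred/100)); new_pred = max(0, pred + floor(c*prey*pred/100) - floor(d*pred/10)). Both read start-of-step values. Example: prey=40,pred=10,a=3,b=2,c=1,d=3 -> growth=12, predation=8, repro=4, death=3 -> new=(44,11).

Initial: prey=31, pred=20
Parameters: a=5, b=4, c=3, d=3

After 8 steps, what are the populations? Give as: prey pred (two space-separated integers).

Answer: 0 7

Derivation:
Step 1: prey: 31+15-24=22; pred: 20+18-6=32
Step 2: prey: 22+11-28=5; pred: 32+21-9=44
Step 3: prey: 5+2-8=0; pred: 44+6-13=37
Step 4: prey: 0+0-0=0; pred: 37+0-11=26
Step 5: prey: 0+0-0=0; pred: 26+0-7=19
Step 6: prey: 0+0-0=0; pred: 19+0-5=14
Step 7: prey: 0+0-0=0; pred: 14+0-4=10
Step 8: prey: 0+0-0=0; pred: 10+0-3=7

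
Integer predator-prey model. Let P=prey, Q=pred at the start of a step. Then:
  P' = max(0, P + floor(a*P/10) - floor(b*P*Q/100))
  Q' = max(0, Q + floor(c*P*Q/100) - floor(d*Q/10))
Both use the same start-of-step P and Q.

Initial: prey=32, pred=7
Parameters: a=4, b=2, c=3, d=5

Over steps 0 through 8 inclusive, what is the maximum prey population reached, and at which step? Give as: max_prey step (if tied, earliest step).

Answer: 51 3

Derivation:
Step 1: prey: 32+12-4=40; pred: 7+6-3=10
Step 2: prey: 40+16-8=48; pred: 10+12-5=17
Step 3: prey: 48+19-16=51; pred: 17+24-8=33
Step 4: prey: 51+20-33=38; pred: 33+50-16=67
Step 5: prey: 38+15-50=3; pred: 67+76-33=110
Step 6: prey: 3+1-6=0; pred: 110+9-55=64
Step 7: prey: 0+0-0=0; pred: 64+0-32=32
Step 8: prey: 0+0-0=0; pred: 32+0-16=16
Max prey = 51 at step 3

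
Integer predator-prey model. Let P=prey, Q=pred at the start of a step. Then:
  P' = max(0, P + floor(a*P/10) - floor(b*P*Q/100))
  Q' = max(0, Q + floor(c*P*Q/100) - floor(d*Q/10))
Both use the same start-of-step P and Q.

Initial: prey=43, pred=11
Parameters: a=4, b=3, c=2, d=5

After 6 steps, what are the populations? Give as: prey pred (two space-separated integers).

Answer: 3 19

Derivation:
Step 1: prey: 43+17-14=46; pred: 11+9-5=15
Step 2: prey: 46+18-20=44; pred: 15+13-7=21
Step 3: prey: 44+17-27=34; pred: 21+18-10=29
Step 4: prey: 34+13-29=18; pred: 29+19-14=34
Step 5: prey: 18+7-18=7; pred: 34+12-17=29
Step 6: prey: 7+2-6=3; pred: 29+4-14=19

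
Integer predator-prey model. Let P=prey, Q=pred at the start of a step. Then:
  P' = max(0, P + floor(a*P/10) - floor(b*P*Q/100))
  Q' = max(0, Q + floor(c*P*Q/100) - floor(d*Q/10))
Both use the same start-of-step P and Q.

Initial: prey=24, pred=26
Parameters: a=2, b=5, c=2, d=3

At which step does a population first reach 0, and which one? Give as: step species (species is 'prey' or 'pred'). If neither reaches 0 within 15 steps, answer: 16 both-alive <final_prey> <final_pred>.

Step 1: prey: 24+4-31=0; pred: 26+12-7=31
First extinction: prey at step 1

Answer: 1 prey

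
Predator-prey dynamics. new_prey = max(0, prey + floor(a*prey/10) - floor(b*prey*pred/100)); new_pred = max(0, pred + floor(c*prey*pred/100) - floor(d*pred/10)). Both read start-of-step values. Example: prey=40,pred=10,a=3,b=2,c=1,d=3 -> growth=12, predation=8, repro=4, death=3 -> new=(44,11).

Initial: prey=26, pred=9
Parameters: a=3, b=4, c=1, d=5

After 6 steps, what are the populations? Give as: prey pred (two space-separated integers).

Answer: 46 1

Derivation:
Step 1: prey: 26+7-9=24; pred: 9+2-4=7
Step 2: prey: 24+7-6=25; pred: 7+1-3=5
Step 3: prey: 25+7-5=27; pred: 5+1-2=4
Step 4: prey: 27+8-4=31; pred: 4+1-2=3
Step 5: prey: 31+9-3=37; pred: 3+0-1=2
Step 6: prey: 37+11-2=46; pred: 2+0-1=1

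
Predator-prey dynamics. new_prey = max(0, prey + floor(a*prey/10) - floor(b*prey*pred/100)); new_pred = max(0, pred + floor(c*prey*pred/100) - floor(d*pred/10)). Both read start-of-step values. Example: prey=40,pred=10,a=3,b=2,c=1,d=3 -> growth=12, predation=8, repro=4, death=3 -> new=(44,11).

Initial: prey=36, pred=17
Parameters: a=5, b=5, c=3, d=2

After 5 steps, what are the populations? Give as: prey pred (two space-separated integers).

Answer: 0 26

Derivation:
Step 1: prey: 36+18-30=24; pred: 17+18-3=32
Step 2: prey: 24+12-38=0; pred: 32+23-6=49
Step 3: prey: 0+0-0=0; pred: 49+0-9=40
Step 4: prey: 0+0-0=0; pred: 40+0-8=32
Step 5: prey: 0+0-0=0; pred: 32+0-6=26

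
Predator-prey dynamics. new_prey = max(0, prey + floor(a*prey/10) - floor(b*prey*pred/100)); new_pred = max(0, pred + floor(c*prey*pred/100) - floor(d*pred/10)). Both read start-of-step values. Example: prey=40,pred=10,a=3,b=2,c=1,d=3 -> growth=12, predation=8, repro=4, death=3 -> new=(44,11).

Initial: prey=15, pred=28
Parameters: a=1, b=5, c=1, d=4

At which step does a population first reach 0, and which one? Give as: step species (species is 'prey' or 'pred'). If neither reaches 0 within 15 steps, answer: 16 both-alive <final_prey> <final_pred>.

Step 1: prey: 15+1-21=0; pred: 28+4-11=21
First extinction: prey at step 1

Answer: 1 prey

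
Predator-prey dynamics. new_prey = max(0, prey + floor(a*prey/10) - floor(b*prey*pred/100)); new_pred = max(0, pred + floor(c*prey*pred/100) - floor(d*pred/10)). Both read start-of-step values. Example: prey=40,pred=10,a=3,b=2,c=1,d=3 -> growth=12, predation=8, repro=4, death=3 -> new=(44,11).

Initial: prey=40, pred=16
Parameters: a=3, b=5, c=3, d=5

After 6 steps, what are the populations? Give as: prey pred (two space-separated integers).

Step 1: prey: 40+12-32=20; pred: 16+19-8=27
Step 2: prey: 20+6-27=0; pred: 27+16-13=30
Step 3: prey: 0+0-0=0; pred: 30+0-15=15
Step 4: prey: 0+0-0=0; pred: 15+0-7=8
Step 5: prey: 0+0-0=0; pred: 8+0-4=4
Step 6: prey: 0+0-0=0; pred: 4+0-2=2

Answer: 0 2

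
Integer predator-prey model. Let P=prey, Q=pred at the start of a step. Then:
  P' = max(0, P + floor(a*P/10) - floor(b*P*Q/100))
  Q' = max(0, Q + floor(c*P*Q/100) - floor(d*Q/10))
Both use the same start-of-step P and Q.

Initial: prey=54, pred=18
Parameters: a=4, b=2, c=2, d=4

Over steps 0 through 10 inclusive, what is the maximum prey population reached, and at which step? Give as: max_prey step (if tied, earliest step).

Answer: 56 1

Derivation:
Step 1: prey: 54+21-19=56; pred: 18+19-7=30
Step 2: prey: 56+22-33=45; pred: 30+33-12=51
Step 3: prey: 45+18-45=18; pred: 51+45-20=76
Step 4: prey: 18+7-27=0; pred: 76+27-30=73
Step 5: prey: 0+0-0=0; pred: 73+0-29=44
Step 6: prey: 0+0-0=0; pred: 44+0-17=27
Step 7: prey: 0+0-0=0; pred: 27+0-10=17
Step 8: prey: 0+0-0=0; pred: 17+0-6=11
Step 9: prey: 0+0-0=0; pred: 11+0-4=7
Step 10: prey: 0+0-0=0; pred: 7+0-2=5
Max prey = 56 at step 1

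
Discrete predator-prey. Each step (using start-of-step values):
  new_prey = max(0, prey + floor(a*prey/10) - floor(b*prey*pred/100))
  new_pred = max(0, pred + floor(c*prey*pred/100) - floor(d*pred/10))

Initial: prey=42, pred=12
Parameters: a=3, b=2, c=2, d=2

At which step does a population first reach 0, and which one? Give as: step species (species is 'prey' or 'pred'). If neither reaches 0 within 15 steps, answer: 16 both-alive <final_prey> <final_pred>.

Step 1: prey: 42+12-10=44; pred: 12+10-2=20
Step 2: prey: 44+13-17=40; pred: 20+17-4=33
Step 3: prey: 40+12-26=26; pred: 33+26-6=53
Step 4: prey: 26+7-27=6; pred: 53+27-10=70
Step 5: prey: 6+1-8=0; pred: 70+8-14=64
First extinction: prey at step 5

Answer: 5 prey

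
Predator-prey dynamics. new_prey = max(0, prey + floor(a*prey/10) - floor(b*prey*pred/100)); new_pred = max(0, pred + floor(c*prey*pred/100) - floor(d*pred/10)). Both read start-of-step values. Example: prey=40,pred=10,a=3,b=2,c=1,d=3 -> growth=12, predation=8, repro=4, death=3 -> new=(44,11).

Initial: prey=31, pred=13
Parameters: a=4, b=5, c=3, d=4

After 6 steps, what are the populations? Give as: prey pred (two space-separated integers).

Answer: 0 5

Derivation:
Step 1: prey: 31+12-20=23; pred: 13+12-5=20
Step 2: prey: 23+9-23=9; pred: 20+13-8=25
Step 3: prey: 9+3-11=1; pred: 25+6-10=21
Step 4: prey: 1+0-1=0; pred: 21+0-8=13
Step 5: prey: 0+0-0=0; pred: 13+0-5=8
Step 6: prey: 0+0-0=0; pred: 8+0-3=5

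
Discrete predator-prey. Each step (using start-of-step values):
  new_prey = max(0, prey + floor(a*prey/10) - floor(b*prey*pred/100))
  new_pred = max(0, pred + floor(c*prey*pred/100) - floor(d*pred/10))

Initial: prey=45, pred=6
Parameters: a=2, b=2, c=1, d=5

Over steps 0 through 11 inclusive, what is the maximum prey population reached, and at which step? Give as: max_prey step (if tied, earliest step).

Step 1: prey: 45+9-5=49; pred: 6+2-3=5
Step 2: prey: 49+9-4=54; pred: 5+2-2=5
Step 3: prey: 54+10-5=59; pred: 5+2-2=5
Step 4: prey: 59+11-5=65; pred: 5+2-2=5
Step 5: prey: 65+13-6=72; pred: 5+3-2=6
Step 6: prey: 72+14-8=78; pred: 6+4-3=7
Step 7: prey: 78+15-10=83; pred: 7+5-3=9
Step 8: prey: 83+16-14=85; pred: 9+7-4=12
Step 9: prey: 85+17-20=82; pred: 12+10-6=16
Step 10: prey: 82+16-26=72; pred: 16+13-8=21
Step 11: prey: 72+14-30=56; pred: 21+15-10=26
Max prey = 85 at step 8

Answer: 85 8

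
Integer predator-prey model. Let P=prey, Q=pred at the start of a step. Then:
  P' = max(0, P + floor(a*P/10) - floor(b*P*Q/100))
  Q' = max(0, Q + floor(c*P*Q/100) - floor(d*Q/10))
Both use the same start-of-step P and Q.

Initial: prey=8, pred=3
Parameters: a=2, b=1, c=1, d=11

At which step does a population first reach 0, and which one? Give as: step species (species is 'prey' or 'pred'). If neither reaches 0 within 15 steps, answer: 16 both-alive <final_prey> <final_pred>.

Answer: 1 pred

Derivation:
Step 1: prey: 8+1-0=9; pred: 3+0-3=0
First extinction: pred at step 1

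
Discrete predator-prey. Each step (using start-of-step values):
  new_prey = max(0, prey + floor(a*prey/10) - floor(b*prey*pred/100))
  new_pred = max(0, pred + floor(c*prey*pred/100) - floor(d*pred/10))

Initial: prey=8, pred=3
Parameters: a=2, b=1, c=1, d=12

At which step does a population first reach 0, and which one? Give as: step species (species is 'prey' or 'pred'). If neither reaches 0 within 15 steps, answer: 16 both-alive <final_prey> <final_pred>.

Answer: 1 pred

Derivation:
Step 1: prey: 8+1-0=9; pred: 3+0-3=0
First extinction: pred at step 1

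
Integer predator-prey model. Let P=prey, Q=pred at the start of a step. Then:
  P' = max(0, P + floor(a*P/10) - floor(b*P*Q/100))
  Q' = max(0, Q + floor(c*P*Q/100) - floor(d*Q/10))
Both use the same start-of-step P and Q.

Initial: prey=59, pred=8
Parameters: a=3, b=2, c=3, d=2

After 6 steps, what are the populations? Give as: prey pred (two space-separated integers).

Answer: 0 99

Derivation:
Step 1: prey: 59+17-9=67; pred: 8+14-1=21
Step 2: prey: 67+20-28=59; pred: 21+42-4=59
Step 3: prey: 59+17-69=7; pred: 59+104-11=152
Step 4: prey: 7+2-21=0; pred: 152+31-30=153
Step 5: prey: 0+0-0=0; pred: 153+0-30=123
Step 6: prey: 0+0-0=0; pred: 123+0-24=99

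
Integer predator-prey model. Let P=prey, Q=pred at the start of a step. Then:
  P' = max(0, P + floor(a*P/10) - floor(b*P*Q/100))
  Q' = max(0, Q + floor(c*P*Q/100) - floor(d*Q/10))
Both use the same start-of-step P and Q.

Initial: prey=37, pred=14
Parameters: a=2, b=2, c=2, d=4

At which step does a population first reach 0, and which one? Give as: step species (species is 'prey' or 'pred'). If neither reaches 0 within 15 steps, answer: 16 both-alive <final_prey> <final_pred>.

Step 1: prey: 37+7-10=34; pred: 14+10-5=19
Step 2: prey: 34+6-12=28; pred: 19+12-7=24
Step 3: prey: 28+5-13=20; pred: 24+13-9=28
Step 4: prey: 20+4-11=13; pred: 28+11-11=28
Step 5: prey: 13+2-7=8; pred: 28+7-11=24
Step 6: prey: 8+1-3=6; pred: 24+3-9=18
Step 7: prey: 6+1-2=5; pred: 18+2-7=13
Step 8: prey: 5+1-1=5; pred: 13+1-5=9
Step 9: prey: 5+1-0=6; pred: 9+0-3=6
Step 10: prey: 6+1-0=7; pred: 6+0-2=4
Step 11: prey: 7+1-0=8; pred: 4+0-1=3
Step 12: prey: 8+1-0=9; pred: 3+0-1=2
Step 13: prey: 9+1-0=10; pred: 2+0-0=2
Step 14: prey: 10+2-0=12; pred: 2+0-0=2
Step 15: prey: 12+2-0=14; pred: 2+0-0=2
No extinction within 15 steps

Answer: 16 both-alive 14 2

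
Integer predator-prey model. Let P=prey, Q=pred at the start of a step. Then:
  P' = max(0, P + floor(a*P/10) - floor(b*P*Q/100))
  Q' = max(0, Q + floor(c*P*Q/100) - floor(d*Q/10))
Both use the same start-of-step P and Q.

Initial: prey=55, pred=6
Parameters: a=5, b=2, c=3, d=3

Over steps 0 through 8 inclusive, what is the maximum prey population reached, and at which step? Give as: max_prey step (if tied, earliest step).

Answer: 93 2

Derivation:
Step 1: prey: 55+27-6=76; pred: 6+9-1=14
Step 2: prey: 76+38-21=93; pred: 14+31-4=41
Step 3: prey: 93+46-76=63; pred: 41+114-12=143
Step 4: prey: 63+31-180=0; pred: 143+270-42=371
Step 5: prey: 0+0-0=0; pred: 371+0-111=260
Step 6: prey: 0+0-0=0; pred: 260+0-78=182
Step 7: prey: 0+0-0=0; pred: 182+0-54=128
Step 8: prey: 0+0-0=0; pred: 128+0-38=90
Max prey = 93 at step 2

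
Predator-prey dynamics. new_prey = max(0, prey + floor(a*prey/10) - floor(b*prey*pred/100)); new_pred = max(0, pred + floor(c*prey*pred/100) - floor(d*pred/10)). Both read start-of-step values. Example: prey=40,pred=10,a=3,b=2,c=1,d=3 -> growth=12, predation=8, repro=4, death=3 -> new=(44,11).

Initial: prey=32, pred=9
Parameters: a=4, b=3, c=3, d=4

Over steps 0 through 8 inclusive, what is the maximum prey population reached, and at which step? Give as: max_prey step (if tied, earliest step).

Answer: 36 1

Derivation:
Step 1: prey: 32+12-8=36; pred: 9+8-3=14
Step 2: prey: 36+14-15=35; pred: 14+15-5=24
Step 3: prey: 35+14-25=24; pred: 24+25-9=40
Step 4: prey: 24+9-28=5; pred: 40+28-16=52
Step 5: prey: 5+2-7=0; pred: 52+7-20=39
Step 6: prey: 0+0-0=0; pred: 39+0-15=24
Step 7: prey: 0+0-0=0; pred: 24+0-9=15
Step 8: prey: 0+0-0=0; pred: 15+0-6=9
Max prey = 36 at step 1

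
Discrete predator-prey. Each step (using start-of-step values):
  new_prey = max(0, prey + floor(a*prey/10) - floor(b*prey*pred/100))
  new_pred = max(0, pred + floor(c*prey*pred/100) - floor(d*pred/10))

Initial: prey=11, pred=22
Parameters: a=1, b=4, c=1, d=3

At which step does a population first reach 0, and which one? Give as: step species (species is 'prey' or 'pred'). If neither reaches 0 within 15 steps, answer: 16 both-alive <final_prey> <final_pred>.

Step 1: prey: 11+1-9=3; pred: 22+2-6=18
Step 2: prey: 3+0-2=1; pred: 18+0-5=13
Step 3: prey: 1+0-0=1; pred: 13+0-3=10
Step 4: prey: 1+0-0=1; pred: 10+0-3=7
Step 5: prey: 1+0-0=1; pred: 7+0-2=5
Step 6: prey: 1+0-0=1; pred: 5+0-1=4
Step 7: prey: 1+0-0=1; pred: 4+0-1=3
Step 8: prey: 1+0-0=1; pred: 3+0-0=3
Steps 9-15: state stable at prey=1, pred=3 (no change)
No extinction within 15 steps

Answer: 16 both-alive 1 3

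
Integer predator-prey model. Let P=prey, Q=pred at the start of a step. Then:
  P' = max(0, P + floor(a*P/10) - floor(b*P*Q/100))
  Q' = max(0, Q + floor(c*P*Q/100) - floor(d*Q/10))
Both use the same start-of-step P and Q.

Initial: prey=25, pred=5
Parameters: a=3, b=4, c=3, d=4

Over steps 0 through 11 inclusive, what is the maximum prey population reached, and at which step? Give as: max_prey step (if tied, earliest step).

Step 1: prey: 25+7-5=27; pred: 5+3-2=6
Step 2: prey: 27+8-6=29; pred: 6+4-2=8
Step 3: prey: 29+8-9=28; pred: 8+6-3=11
Step 4: prey: 28+8-12=24; pred: 11+9-4=16
Step 5: prey: 24+7-15=16; pred: 16+11-6=21
Step 6: prey: 16+4-13=7; pred: 21+10-8=23
Step 7: prey: 7+2-6=3; pred: 23+4-9=18
Step 8: prey: 3+0-2=1; pred: 18+1-7=12
Step 9: prey: 1+0-0=1; pred: 12+0-4=8
Step 10: prey: 1+0-0=1; pred: 8+0-3=5
Step 11: prey: 1+0-0=1; pred: 5+0-2=3
Max prey = 29 at step 2

Answer: 29 2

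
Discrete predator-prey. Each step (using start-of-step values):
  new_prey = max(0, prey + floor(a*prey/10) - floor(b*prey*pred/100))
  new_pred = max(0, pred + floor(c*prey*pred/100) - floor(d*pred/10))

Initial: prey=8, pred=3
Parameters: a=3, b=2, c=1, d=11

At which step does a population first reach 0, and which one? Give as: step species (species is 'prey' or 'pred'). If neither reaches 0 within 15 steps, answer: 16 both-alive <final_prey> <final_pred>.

Answer: 1 pred

Derivation:
Step 1: prey: 8+2-0=10; pred: 3+0-3=0
First extinction: pred at step 1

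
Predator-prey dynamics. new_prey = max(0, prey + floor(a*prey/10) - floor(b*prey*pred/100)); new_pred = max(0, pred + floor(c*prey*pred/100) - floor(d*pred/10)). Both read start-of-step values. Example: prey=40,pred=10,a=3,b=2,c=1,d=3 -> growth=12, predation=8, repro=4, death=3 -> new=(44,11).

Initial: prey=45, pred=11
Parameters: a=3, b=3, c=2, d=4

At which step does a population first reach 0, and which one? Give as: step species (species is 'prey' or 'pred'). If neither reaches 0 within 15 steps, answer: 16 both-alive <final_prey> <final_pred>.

Answer: 16 both-alive 1 2

Derivation:
Step 1: prey: 45+13-14=44; pred: 11+9-4=16
Step 2: prey: 44+13-21=36; pred: 16+14-6=24
Step 3: prey: 36+10-25=21; pred: 24+17-9=32
Step 4: prey: 21+6-20=7; pred: 32+13-12=33
Step 5: prey: 7+2-6=3; pred: 33+4-13=24
Step 6: prey: 3+0-2=1; pred: 24+1-9=16
Step 7: prey: 1+0-0=1; pred: 16+0-6=10
Step 8: prey: 1+0-0=1; pred: 10+0-4=6
Step 9: prey: 1+0-0=1; pred: 6+0-2=4
Step 10: prey: 1+0-0=1; pred: 4+0-1=3
Step 11: prey: 1+0-0=1; pred: 3+0-1=2
Step 12: prey: 1+0-0=1; pred: 2+0-0=2
Steps 13-15: state stable at prey=1, pred=2 (no change)
No extinction within 15 steps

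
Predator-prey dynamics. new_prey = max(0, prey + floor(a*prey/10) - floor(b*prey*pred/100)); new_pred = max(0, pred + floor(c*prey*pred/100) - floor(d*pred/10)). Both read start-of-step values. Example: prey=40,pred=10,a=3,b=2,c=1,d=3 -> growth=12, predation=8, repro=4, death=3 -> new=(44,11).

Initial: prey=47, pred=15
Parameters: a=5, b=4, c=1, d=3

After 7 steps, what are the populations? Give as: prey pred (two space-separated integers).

Step 1: prey: 47+23-28=42; pred: 15+7-4=18
Step 2: prey: 42+21-30=33; pred: 18+7-5=20
Step 3: prey: 33+16-26=23; pred: 20+6-6=20
Step 4: prey: 23+11-18=16; pred: 20+4-6=18
Step 5: prey: 16+8-11=13; pred: 18+2-5=15
Step 6: prey: 13+6-7=12; pred: 15+1-4=12
Step 7: prey: 12+6-5=13; pred: 12+1-3=10

Answer: 13 10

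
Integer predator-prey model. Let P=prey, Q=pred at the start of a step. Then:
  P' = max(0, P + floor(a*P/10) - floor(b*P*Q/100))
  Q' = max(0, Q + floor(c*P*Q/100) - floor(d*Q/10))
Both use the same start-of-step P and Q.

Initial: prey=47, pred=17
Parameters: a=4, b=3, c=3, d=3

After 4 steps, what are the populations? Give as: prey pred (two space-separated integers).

Step 1: prey: 47+18-23=42; pred: 17+23-5=35
Step 2: prey: 42+16-44=14; pred: 35+44-10=69
Step 3: prey: 14+5-28=0; pred: 69+28-20=77
Step 4: prey: 0+0-0=0; pred: 77+0-23=54

Answer: 0 54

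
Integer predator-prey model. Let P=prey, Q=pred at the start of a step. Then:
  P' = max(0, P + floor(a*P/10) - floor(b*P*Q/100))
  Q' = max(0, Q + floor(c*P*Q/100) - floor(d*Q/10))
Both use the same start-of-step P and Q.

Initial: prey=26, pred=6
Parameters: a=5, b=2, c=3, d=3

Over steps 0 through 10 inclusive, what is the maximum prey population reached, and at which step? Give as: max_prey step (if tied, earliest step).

Step 1: prey: 26+13-3=36; pred: 6+4-1=9
Step 2: prey: 36+18-6=48; pred: 9+9-2=16
Step 3: prey: 48+24-15=57; pred: 16+23-4=35
Step 4: prey: 57+28-39=46; pred: 35+59-10=84
Step 5: prey: 46+23-77=0; pred: 84+115-25=174
Step 6: prey: 0+0-0=0; pred: 174+0-52=122
Step 7: prey: 0+0-0=0; pred: 122+0-36=86
Step 8: prey: 0+0-0=0; pred: 86+0-25=61
Step 9: prey: 0+0-0=0; pred: 61+0-18=43
Step 10: prey: 0+0-0=0; pred: 43+0-12=31
Max prey = 57 at step 3

Answer: 57 3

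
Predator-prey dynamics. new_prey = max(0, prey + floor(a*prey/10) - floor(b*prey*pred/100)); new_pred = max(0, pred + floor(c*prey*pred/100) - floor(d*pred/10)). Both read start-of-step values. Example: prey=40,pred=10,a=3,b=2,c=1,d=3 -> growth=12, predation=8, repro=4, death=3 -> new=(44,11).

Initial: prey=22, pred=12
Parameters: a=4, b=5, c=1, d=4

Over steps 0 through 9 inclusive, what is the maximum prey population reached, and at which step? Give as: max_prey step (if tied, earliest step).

Step 1: prey: 22+8-13=17; pred: 12+2-4=10
Step 2: prey: 17+6-8=15; pred: 10+1-4=7
Step 3: prey: 15+6-5=16; pred: 7+1-2=6
Step 4: prey: 16+6-4=18; pred: 6+0-2=4
Step 5: prey: 18+7-3=22; pred: 4+0-1=3
Step 6: prey: 22+8-3=27; pred: 3+0-1=2
Step 7: prey: 27+10-2=35; pred: 2+0-0=2
Step 8: prey: 35+14-3=46; pred: 2+0-0=2
Step 9: prey: 46+18-4=60; pred: 2+0-0=2
Max prey = 60 at step 9

Answer: 60 9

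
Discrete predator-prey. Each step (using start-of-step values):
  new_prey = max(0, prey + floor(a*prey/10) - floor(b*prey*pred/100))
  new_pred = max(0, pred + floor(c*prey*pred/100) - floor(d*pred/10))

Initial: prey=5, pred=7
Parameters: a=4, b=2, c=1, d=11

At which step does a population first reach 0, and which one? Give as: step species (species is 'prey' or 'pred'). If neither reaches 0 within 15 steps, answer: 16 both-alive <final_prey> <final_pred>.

Step 1: prey: 5+2-0=7; pred: 7+0-7=0
First extinction: pred at step 1

Answer: 1 pred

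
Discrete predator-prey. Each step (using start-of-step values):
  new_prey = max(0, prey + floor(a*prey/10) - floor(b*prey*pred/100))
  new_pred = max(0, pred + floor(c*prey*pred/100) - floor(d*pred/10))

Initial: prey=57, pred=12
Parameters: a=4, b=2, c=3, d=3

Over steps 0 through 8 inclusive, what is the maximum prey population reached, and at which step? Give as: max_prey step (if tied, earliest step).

Step 1: prey: 57+22-13=66; pred: 12+20-3=29
Step 2: prey: 66+26-38=54; pred: 29+57-8=78
Step 3: prey: 54+21-84=0; pred: 78+126-23=181
Step 4: prey: 0+0-0=0; pred: 181+0-54=127
Step 5: prey: 0+0-0=0; pred: 127+0-38=89
Step 6: prey: 0+0-0=0; pred: 89+0-26=63
Step 7: prey: 0+0-0=0; pred: 63+0-18=45
Step 8: prey: 0+0-0=0; pred: 45+0-13=32
Max prey = 66 at step 1

Answer: 66 1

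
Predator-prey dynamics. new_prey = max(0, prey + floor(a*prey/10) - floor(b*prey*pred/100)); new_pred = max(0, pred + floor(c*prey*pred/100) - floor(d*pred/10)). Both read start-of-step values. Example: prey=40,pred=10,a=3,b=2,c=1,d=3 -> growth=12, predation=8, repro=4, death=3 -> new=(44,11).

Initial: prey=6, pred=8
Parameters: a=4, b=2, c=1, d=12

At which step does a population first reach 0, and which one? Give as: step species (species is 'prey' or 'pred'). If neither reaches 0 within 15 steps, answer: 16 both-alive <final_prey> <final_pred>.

Answer: 1 pred

Derivation:
Step 1: prey: 6+2-0=8; pred: 8+0-9=0
First extinction: pred at step 1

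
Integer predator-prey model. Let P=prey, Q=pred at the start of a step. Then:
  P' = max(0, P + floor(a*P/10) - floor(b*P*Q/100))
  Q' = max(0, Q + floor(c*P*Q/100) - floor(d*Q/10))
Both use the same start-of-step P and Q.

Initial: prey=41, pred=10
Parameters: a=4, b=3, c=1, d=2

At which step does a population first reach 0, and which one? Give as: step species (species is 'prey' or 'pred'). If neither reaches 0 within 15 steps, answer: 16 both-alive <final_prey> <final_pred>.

Answer: 16 both-alive 5 7

Derivation:
Step 1: prey: 41+16-12=45; pred: 10+4-2=12
Step 2: prey: 45+18-16=47; pred: 12+5-2=15
Step 3: prey: 47+18-21=44; pred: 15+7-3=19
Step 4: prey: 44+17-25=36; pred: 19+8-3=24
Step 5: prey: 36+14-25=25; pred: 24+8-4=28
Step 6: prey: 25+10-21=14; pred: 28+7-5=30
Step 7: prey: 14+5-12=7; pred: 30+4-6=28
Step 8: prey: 7+2-5=4; pred: 28+1-5=24
Step 9: prey: 4+1-2=3; pred: 24+0-4=20
Step 10: prey: 3+1-1=3; pred: 20+0-4=16
Step 11: prey: 3+1-1=3; pred: 16+0-3=13
Step 12: prey: 3+1-1=3; pred: 13+0-2=11
Step 13: prey: 3+1-0=4; pred: 11+0-2=9
Step 14: prey: 4+1-1=4; pred: 9+0-1=8
Step 15: prey: 4+1-0=5; pred: 8+0-1=7
No extinction within 15 steps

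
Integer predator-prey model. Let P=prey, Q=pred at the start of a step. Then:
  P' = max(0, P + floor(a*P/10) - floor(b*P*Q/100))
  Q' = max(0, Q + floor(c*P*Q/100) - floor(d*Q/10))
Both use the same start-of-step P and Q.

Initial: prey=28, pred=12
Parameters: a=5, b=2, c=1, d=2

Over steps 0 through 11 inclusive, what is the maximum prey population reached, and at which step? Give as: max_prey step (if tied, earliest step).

Answer: 64 5

Derivation:
Step 1: prey: 28+14-6=36; pred: 12+3-2=13
Step 2: prey: 36+18-9=45; pred: 13+4-2=15
Step 3: prey: 45+22-13=54; pred: 15+6-3=18
Step 4: prey: 54+27-19=62; pred: 18+9-3=24
Step 5: prey: 62+31-29=64; pred: 24+14-4=34
Step 6: prey: 64+32-43=53; pred: 34+21-6=49
Step 7: prey: 53+26-51=28; pred: 49+25-9=65
Step 8: prey: 28+14-36=6; pred: 65+18-13=70
Step 9: prey: 6+3-8=1; pred: 70+4-14=60
Step 10: prey: 1+0-1=0; pred: 60+0-12=48
Step 11: prey: 0+0-0=0; pred: 48+0-9=39
Max prey = 64 at step 5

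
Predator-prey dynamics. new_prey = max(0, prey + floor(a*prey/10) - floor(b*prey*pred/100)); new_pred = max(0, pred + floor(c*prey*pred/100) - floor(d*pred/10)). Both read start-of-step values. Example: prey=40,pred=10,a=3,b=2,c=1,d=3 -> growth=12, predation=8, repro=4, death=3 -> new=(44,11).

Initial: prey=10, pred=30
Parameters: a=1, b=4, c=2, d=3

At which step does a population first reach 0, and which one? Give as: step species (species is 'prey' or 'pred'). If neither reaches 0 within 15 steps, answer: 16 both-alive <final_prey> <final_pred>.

Answer: 1 prey

Derivation:
Step 1: prey: 10+1-12=0; pred: 30+6-9=27
First extinction: prey at step 1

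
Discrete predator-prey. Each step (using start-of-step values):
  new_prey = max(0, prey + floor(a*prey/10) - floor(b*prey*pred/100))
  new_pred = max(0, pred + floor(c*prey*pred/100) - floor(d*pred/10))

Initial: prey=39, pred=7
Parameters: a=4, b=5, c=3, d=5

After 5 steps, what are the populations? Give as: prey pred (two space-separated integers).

Answer: 0 13

Derivation:
Step 1: prey: 39+15-13=41; pred: 7+8-3=12
Step 2: prey: 41+16-24=33; pred: 12+14-6=20
Step 3: prey: 33+13-33=13; pred: 20+19-10=29
Step 4: prey: 13+5-18=0; pred: 29+11-14=26
Step 5: prey: 0+0-0=0; pred: 26+0-13=13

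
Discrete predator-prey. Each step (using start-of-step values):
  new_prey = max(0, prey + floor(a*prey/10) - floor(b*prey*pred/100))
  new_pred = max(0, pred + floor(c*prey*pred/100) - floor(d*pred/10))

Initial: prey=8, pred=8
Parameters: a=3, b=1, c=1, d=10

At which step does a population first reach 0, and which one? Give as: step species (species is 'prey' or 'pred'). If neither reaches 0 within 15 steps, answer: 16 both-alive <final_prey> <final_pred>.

Step 1: prey: 8+2-0=10; pred: 8+0-8=0
First extinction: pred at step 1

Answer: 1 pred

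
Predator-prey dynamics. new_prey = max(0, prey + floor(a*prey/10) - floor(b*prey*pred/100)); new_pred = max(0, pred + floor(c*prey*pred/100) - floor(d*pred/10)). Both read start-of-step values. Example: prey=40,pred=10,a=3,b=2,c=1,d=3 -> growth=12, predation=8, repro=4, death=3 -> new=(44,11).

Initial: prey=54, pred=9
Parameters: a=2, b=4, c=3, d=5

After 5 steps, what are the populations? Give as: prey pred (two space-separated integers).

Answer: 0 10

Derivation:
Step 1: prey: 54+10-19=45; pred: 9+14-4=19
Step 2: prey: 45+9-34=20; pred: 19+25-9=35
Step 3: prey: 20+4-28=0; pred: 35+21-17=39
Step 4: prey: 0+0-0=0; pred: 39+0-19=20
Step 5: prey: 0+0-0=0; pred: 20+0-10=10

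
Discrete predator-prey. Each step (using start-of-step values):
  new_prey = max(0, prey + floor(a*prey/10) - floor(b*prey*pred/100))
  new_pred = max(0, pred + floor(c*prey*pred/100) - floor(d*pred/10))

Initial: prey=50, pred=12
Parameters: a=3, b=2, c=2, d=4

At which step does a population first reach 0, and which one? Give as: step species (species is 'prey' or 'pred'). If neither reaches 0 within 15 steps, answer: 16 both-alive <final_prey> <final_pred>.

Answer: 16 both-alive 1 2

Derivation:
Step 1: prey: 50+15-12=53; pred: 12+12-4=20
Step 2: prey: 53+15-21=47; pred: 20+21-8=33
Step 3: prey: 47+14-31=30; pred: 33+31-13=51
Step 4: prey: 30+9-30=9; pred: 51+30-20=61
Step 5: prey: 9+2-10=1; pred: 61+10-24=47
Step 6: prey: 1+0-0=1; pred: 47+0-18=29
Step 7: prey: 1+0-0=1; pred: 29+0-11=18
Step 8: prey: 1+0-0=1; pred: 18+0-7=11
Step 9: prey: 1+0-0=1; pred: 11+0-4=7
Step 10: prey: 1+0-0=1; pred: 7+0-2=5
Step 11: prey: 1+0-0=1; pred: 5+0-2=3
Step 12: prey: 1+0-0=1; pred: 3+0-1=2
Step 13: prey: 1+0-0=1; pred: 2+0-0=2
Steps 14-15: state stable at prey=1, pred=2 (no change)
No extinction within 15 steps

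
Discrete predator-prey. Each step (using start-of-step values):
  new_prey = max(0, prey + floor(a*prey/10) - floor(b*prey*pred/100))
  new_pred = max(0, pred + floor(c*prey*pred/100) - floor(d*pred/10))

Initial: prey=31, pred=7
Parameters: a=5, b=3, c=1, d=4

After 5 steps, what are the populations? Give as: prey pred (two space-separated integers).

Step 1: prey: 31+15-6=40; pred: 7+2-2=7
Step 2: prey: 40+20-8=52; pred: 7+2-2=7
Step 3: prey: 52+26-10=68; pred: 7+3-2=8
Step 4: prey: 68+34-16=86; pred: 8+5-3=10
Step 5: prey: 86+43-25=104; pred: 10+8-4=14

Answer: 104 14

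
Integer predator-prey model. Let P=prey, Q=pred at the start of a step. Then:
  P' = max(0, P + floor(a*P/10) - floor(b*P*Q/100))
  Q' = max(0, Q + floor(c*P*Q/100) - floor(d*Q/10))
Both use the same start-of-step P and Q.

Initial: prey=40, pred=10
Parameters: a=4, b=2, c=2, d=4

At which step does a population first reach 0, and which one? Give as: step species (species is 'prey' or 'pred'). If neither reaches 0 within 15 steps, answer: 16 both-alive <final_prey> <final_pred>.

Answer: 6 prey

Derivation:
Step 1: prey: 40+16-8=48; pred: 10+8-4=14
Step 2: prey: 48+19-13=54; pred: 14+13-5=22
Step 3: prey: 54+21-23=52; pred: 22+23-8=37
Step 4: prey: 52+20-38=34; pred: 37+38-14=61
Step 5: prey: 34+13-41=6; pred: 61+41-24=78
Step 6: prey: 6+2-9=0; pred: 78+9-31=56
First extinction: prey at step 6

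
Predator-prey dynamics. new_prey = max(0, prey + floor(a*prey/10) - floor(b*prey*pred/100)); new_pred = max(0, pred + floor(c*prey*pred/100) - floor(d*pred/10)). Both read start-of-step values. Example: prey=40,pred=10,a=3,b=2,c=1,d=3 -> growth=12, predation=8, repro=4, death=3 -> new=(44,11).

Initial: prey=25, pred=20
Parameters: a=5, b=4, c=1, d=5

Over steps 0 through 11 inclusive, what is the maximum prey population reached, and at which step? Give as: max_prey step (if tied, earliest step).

Answer: 267 11

Derivation:
Step 1: prey: 25+12-20=17; pred: 20+5-10=15
Step 2: prey: 17+8-10=15; pred: 15+2-7=10
Step 3: prey: 15+7-6=16; pred: 10+1-5=6
Step 4: prey: 16+8-3=21; pred: 6+0-3=3
Step 5: prey: 21+10-2=29; pred: 3+0-1=2
Step 6: prey: 29+14-2=41; pred: 2+0-1=1
Step 7: prey: 41+20-1=60; pred: 1+0-0=1
Step 8: prey: 60+30-2=88; pred: 1+0-0=1
Step 9: prey: 88+44-3=129; pred: 1+0-0=1
Step 10: prey: 129+64-5=188; pred: 1+1-0=2
Step 11: prey: 188+94-15=267; pred: 2+3-1=4
Max prey = 267 at step 11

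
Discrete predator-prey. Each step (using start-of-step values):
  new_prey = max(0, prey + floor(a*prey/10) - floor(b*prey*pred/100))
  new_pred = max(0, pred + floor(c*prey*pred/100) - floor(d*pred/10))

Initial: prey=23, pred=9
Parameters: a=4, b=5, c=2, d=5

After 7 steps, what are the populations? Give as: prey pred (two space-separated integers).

Answer: 31 5

Derivation:
Step 1: prey: 23+9-10=22; pred: 9+4-4=9
Step 2: prey: 22+8-9=21; pred: 9+3-4=8
Step 3: prey: 21+8-8=21; pred: 8+3-4=7
Step 4: prey: 21+8-7=22; pred: 7+2-3=6
Step 5: prey: 22+8-6=24; pred: 6+2-3=5
Step 6: prey: 24+9-6=27; pred: 5+2-2=5
Step 7: prey: 27+10-6=31; pred: 5+2-2=5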